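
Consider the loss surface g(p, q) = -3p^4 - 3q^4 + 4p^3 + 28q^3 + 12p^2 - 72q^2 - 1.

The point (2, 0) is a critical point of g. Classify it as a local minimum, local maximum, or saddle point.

The mixed partial ∂²g/∂p∂q is 0, so the Hessian at any point is diag(g_pp, g_qq) = diag(12(-3p^2 + 2p + 2), 12(-3q^2 + 14q - 12)).
At (2, 0): H = diag(-72, -144).
Both eigenvalues are negative, so H is negative definite: a local maximum.

local maximum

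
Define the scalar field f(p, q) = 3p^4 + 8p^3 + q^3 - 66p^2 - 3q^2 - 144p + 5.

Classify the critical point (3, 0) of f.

saddle point

The mixed partial ∂²f/∂p∂q is 0, so the Hessian at any point is diag(f_pp, f_qq) = diag(12(3p^2 + 4p - 11), 6(q - 1)).
At (3, 0): H = diag(336, -6).
The eigenvalues have opposite signs, so H is indefinite: a saddle point.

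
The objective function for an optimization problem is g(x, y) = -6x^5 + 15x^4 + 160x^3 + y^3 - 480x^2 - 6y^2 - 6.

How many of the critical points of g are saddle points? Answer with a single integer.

4

g separates as a function of x plus a function of y, so ∇g=0 decouples.
∂g/∂x = -30x(x - 4)(x - 2)(x + 4) = 0 at x ∈ {-4, 0, 2, 4}; ∂g/∂y = 3y(y - 4) = 0 at y ∈ {0, 4}.
The Hessian is diagonal: diag(g_xx, g_yy). Second derivatives: g_xx(-4)=5760, g_xx(0)=-960, g_xx(2)=720, g_xx(4)=-1920; g_yy(0)=-12, g_yy(4)=12.
Saddle points occur where the two diagonal entries have opposite signs: (-4, 0), (0, 4), (2, 0), (4, 4). Count: 4.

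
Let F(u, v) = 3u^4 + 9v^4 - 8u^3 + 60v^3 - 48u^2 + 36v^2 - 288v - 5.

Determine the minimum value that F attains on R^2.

-700

F(u,v) separates as P(u) + Q(v) − 5, so its minimum is min P + min Q − 5.
P'(u) = 12u(u - 4)(u + 2) vanishes at u ∈ {-2, 0, 4}; Q'(v) = 36(v - 1)(v + 2)(v + 4) vanishes at v ∈ {-4, -2, 1}.
Local minima of P (where P''>0): P(-2)=-80, P(4)=-512. Local minima of Q: Q(-4)=192, Q(1)=-183.
So the global minimum of F is P(4) + Q(1) − 5 = -512 − 183 − 5 = -700, attained at (4, 1).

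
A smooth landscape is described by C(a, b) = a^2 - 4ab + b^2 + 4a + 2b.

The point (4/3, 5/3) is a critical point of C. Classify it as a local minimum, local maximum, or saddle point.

saddle point

The Hessian of C is constant: H = [[2, -4], [-4, 2]].
det(H) = 2·2 − (-4)² = -12.
Since det(H) < 0, H is indefinite and the critical point is a saddle point.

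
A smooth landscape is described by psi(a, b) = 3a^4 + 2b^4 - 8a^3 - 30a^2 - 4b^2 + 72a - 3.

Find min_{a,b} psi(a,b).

-157

psi(a,b) separates as P(a) + Q(b) − 3, so its minimum is min P + min Q − 3.
P'(a) = 12(a - 3)(a - 1)(a + 2) vanishes at a ∈ {-2, 1, 3}; Q'(b) = 8b(b - 1)(b + 1) vanishes at b ∈ {-1, 0, 1}.
Local minima of P (where P''>0): P(-2)=-152, P(3)=-27. Local minima of Q: Q(-1)=-2, Q(1)=-2.
So the global minimum of psi is P(-2) + Q(-1) − 3 = -152 − 2 − 3 = -157, attained at (-2, -1).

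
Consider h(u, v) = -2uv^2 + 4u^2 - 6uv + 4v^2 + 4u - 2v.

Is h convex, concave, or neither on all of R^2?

The term -2uv^2 is cubic, so the Hessian is not constant.
∂²h/∂v² = -4u + 8, which takes both signs as u varies (negative for sufficiently large u). A diagonal entry of the Hessian changing sign means the Hessian is neither positive- nor negative-semidefinite on all of R^2.

neither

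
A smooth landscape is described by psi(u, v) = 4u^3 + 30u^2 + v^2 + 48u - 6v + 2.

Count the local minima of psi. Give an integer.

psi separates as a function of u plus a function of v, so ∇psi=0 decouples.
∂psi/∂u = 12(u + 1)(u + 4) = 0 at u ∈ {-4, -1}; ∂psi/∂v = 2(v - 3) = 0 at v ∈ {3}.
The Hessian is diagonal: diag(psi_uu, psi_vv). Second derivatives: psi_uu(-4)=-36, psi_uu(-1)=36; psi_vv(3)=2.
Local minima occur where both diagonal entries positive: (-1, 3). Count: 1.

1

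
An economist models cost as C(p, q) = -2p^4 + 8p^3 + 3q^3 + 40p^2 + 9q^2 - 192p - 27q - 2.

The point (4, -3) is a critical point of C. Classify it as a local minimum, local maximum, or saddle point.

The mixed partial ∂²C/∂p∂q is 0, so the Hessian at any point is diag(C_pp, C_qq) = diag(8(-3p^2 + 6p + 10), 18(q + 1)).
At (4, -3): H = diag(-112, -36).
Both eigenvalues are negative, so H is negative definite: a local maximum.

local maximum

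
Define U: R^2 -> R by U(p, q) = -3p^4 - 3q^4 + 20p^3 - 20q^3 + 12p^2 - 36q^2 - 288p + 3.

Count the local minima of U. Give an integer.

1

U separates as a function of p plus a function of q, so ∇U=0 decouples.
∂U/∂p = -12(p - 4)(p - 3)(p + 2) = 0 at p ∈ {-2, 3, 4}; ∂U/∂q = -12q(q + 2)(q + 3) = 0 at q ∈ {-3, -2, 0}.
The Hessian is diagonal: diag(U_pp, U_qq). Second derivatives: U_pp(-2)=-360, U_pp(3)=60, U_pp(4)=-72; U_qq(-3)=-36, U_qq(-2)=24, U_qq(0)=-72.
Local minima occur where both diagonal entries positive: (3, -2). Count: 1.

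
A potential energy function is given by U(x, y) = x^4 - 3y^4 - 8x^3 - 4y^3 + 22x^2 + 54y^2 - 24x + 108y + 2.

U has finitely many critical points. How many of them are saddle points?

5

U separates as a function of x plus a function of y, so ∇U=0 decouples.
∂U/∂x = 4(x - 3)(x - 2)(x - 1) = 0 at x ∈ {1, 2, 3}; ∂U/∂y = -12(y - 3)(y + 1)(y + 3) = 0 at y ∈ {-3, -1, 3}.
The Hessian is diagonal: diag(U_xx, U_yy). Second derivatives: U_xx(1)=8, U_xx(2)=-4, U_xx(3)=8; U_yy(-3)=-144, U_yy(-1)=96, U_yy(3)=-288.
Saddle points occur where the two diagonal entries have opposite signs: (1, -3), (1, 3), (2, -1), (3, -3), (3, 3). Count: 5.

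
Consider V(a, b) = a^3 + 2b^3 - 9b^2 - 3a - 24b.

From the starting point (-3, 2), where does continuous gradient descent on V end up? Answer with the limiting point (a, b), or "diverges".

diverges

V is separable, so gradient descent decouples: a follows -∂V/∂a, b follows -∂V/∂b.
∂V/∂a = 3(a - 1)(a + 1); at a=-3 this is 24, so a decreases.
∂V/∂b = 6(b - 4)(b + 1); at b=2 this is -36, so b increases.
The a-coordinate has no critical point in that direction and runs off to infinity.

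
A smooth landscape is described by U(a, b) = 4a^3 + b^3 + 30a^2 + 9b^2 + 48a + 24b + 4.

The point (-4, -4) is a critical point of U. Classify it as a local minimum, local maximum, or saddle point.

local maximum

The mixed partial ∂²U/∂a∂b is 0, so the Hessian at any point is diag(U_aa, U_bb) = diag(12(2a + 5), 6(b + 3)).
At (-4, -4): H = diag(-36, -6).
Both eigenvalues are negative, so H is negative definite: a local maximum.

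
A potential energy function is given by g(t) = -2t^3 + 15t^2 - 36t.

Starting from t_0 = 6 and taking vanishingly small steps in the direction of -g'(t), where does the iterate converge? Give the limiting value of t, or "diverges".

diverges

g'(t) = -6(t - 3)(t - 2), so g'(6) = -72.
Gradient descent moves in the -g' direction, i.e. t is increasing.
There is no critical point above t=6, and g' keeps the same sign, so the iterate runs off to +∞.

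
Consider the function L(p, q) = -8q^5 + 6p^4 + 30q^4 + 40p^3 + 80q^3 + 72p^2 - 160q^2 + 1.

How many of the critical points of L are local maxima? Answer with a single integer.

L separates as a function of p plus a function of q, so ∇L=0 decouples.
∂L/∂p = 24p(p + 2)(p + 3) = 0 at p ∈ {-3, -2, 0}; ∂L/∂q = -40q(q - 4)(q - 1)(q + 2) = 0 at q ∈ {-2, 0, 1, 4}.
The Hessian is diagonal: diag(L_pp, L_qq). Second derivatives: L_pp(-3)=72, L_pp(-2)=-48, L_pp(0)=144; L_qq(-2)=1440, L_qq(0)=-320, L_qq(1)=360, L_qq(4)=-2880.
Local maxima occur where both diagonal entries negative: (-2, 0), (-2, 4). Count: 2.

2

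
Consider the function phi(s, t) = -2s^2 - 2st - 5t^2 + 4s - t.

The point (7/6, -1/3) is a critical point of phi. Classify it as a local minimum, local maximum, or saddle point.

local maximum

The Hessian of phi is constant: H = [[-4, -2], [-2, -10]].
det(H) = (-4)·(-10) − (-2)² = 36.
det(H) > 0 and tr(H) = -14 < 0, so H is negative definite and the point is a local maximum.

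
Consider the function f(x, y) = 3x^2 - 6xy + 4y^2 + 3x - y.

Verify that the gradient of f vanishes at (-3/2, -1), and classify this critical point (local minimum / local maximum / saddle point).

local minimum

∇f = (6x - 6y + 3, -6x + 8y - 1); substituting (-3/2, -1) gives ∇f = (0, 0), so (-3/2, -1) is indeed a critical point.
The Hessian of f is constant: H = [[6, -6], [-6, 8]].
det(H) = 6·8 − (-6)² = 12.
det(H) > 0 and tr(H) = 14 > 0, so H is positive definite and the point is a local minimum.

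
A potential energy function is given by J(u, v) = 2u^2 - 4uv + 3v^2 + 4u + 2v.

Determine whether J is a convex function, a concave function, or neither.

J is quadratic, so its Hessian is the constant matrix H = [[4, -4], [-4, 6]].
det(H) = 8, tr(H) = 10.
det(H) > 0 and tr(H) > 0, so H is positive definite everywhere: convex.

convex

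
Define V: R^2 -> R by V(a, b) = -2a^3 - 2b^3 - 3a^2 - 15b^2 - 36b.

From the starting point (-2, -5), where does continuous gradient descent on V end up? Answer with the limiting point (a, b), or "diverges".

V is separable, so gradient descent decouples: a follows -∂V/∂a, b follows -∂V/∂b.
∂V/∂a = -6a(a + 1); at a=-2 this is -12, so a increases.
∂V/∂b = -6(b + 2)(b + 3); at b=-5 this is -36, so b increases.
a converges to its nearest critical value -1 (a local min of the a-part); b converges to -3. The iterate converges to (-1, -3).

(-1, -3)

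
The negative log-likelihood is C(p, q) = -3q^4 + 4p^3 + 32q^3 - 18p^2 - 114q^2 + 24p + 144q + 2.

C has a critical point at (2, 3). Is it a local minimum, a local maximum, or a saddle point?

local minimum

The mixed partial ∂²C/∂p∂q is 0, so the Hessian at any point is diag(C_pp, C_qq) = diag(12(2p - 3), 12(-3q^2 + 16q - 19)).
At (2, 3): H = diag(12, 24).
Both eigenvalues are positive, so H is positive definite: a local minimum.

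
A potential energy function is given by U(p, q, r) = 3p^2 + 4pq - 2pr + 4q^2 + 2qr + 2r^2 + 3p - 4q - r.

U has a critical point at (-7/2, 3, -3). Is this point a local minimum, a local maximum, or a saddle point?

The Hessian is constant: H = [[6, 4, -2], [4, 8, 2], [-2, 2, 4]].
Leading principal minors: Δ₁ = 6, Δ₂ = 32, Δ₃ = 40.
All leading minors are positive, so H is positive definite: a local minimum.

local minimum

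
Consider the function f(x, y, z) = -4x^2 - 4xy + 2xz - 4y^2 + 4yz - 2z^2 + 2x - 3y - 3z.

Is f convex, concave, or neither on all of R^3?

f is quadratic, so its Hessian is the constant matrix H = [[-8, -4, 2], [-4, -8, 4], [2, 4, -4]].
Leading principal minors: -8, 48, -96.
Signs alternate −, +, − ⇒ H ≺ 0 ⇒ concave.

concave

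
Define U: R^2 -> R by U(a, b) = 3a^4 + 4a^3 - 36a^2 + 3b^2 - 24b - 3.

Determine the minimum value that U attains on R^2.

U(a,b) separates as P(a) + Q(b) − 3, so its minimum is min P + min Q − 3.
P'(a) = 12a(a - 2)(a + 3) vanishes at a ∈ {-3, 0, 2}; Q'(b) = 6b - 24 vanishes at b ∈ {4}.
Local minima of P (where P''>0): P(-3)=-189, P(2)=-64. Local minima of Q: Q(4)=-48.
So the global minimum of U is P(-3) + Q(4) − 3 = -189 − 48 − 3 = -240, attained at (-3, 4).

-240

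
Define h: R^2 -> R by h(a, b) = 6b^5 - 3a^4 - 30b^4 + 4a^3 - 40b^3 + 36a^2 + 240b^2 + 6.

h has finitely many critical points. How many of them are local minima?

2

h separates as a function of a plus a function of b, so ∇h=0 decouples.
∂h/∂a = -12a(a - 3)(a + 2) = 0 at a ∈ {-2, 0, 3}; ∂h/∂b = 30b(b - 4)(b - 2)(b + 2) = 0 at b ∈ {-2, 0, 2, 4}.
The Hessian is diagonal: diag(h_aa, h_bb). Second derivatives: h_aa(-2)=-120, h_aa(0)=72, h_aa(3)=-180; h_bb(-2)=-1440, h_bb(0)=480, h_bb(2)=-480, h_bb(4)=1440.
Local minima occur where both diagonal entries positive: (0, 0), (0, 4). Count: 2.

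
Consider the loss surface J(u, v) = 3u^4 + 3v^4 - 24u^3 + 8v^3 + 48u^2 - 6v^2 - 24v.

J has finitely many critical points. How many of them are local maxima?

1

J separates as a function of u plus a function of v, so ∇J=0 decouples.
∂J/∂u = 12u(u - 4)(u - 2) = 0 at u ∈ {0, 2, 4}; ∂J/∂v = 12(v - 1)(v + 1)(v + 2) = 0 at v ∈ {-2, -1, 1}.
The Hessian is diagonal: diag(J_uu, J_vv). Second derivatives: J_uu(0)=96, J_uu(2)=-48, J_uu(4)=96; J_vv(-2)=36, J_vv(-1)=-24, J_vv(1)=72.
Local maxima occur where both diagonal entries negative: (2, -1). Count: 1.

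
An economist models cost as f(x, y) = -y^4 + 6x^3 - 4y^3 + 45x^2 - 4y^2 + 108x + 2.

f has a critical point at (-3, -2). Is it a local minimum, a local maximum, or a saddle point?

local maximum

The mixed partial ∂²f/∂x∂y is 0, so the Hessian at any point is diag(f_xx, f_yy) = diag(18(2x + 5), -4(3y^2 + 6y + 2)).
At (-3, -2): H = diag(-18, -8).
Both eigenvalues are negative, so H is negative definite: a local maximum.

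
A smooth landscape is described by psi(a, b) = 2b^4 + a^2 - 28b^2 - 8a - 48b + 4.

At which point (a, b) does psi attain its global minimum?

(4, 3)

psi(a,b) separates as P(a) + Q(b) + 4, so its minimum is min P + min Q + 4.
P'(a) = 2a - 8 vanishes at a ∈ {4}; Q'(b) = 8(b - 3)(b + 1)(b + 2) vanishes at b ∈ {-2, -1, 3}.
Local minima of P (where P''>0): P(4)=-16. Local minima of Q: Q(-2)=16, Q(3)=-234.
So the global minimum of psi is P(4) + Q(3) + 4 = -16 − 234 + 4 = -246, attained at (4, 3).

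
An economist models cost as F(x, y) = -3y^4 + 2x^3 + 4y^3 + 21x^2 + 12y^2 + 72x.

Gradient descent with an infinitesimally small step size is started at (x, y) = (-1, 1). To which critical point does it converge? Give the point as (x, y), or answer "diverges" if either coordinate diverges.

F is separable, so gradient descent decouples: x follows -∂F/∂x, y follows -∂F/∂y.
∂F/∂x = 6(x + 3)(x + 4); at x=-1 this is 36, so x decreases.
∂F/∂y = -12y(y - 2)(y + 1); at y=1 this is 24, so y decreases.
x converges to its nearest critical value -3 (a local min of the x-part); y converges to 0. The iterate converges to (-3, 0).

(-3, 0)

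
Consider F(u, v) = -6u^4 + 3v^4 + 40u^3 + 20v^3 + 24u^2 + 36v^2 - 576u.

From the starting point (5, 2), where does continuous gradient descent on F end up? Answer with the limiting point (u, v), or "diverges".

F is separable, so gradient descent decouples: u follows -∂F/∂u, v follows -∂F/∂v.
∂F/∂u = -24(u - 4)(u - 3)(u + 2); at u=5 this is -336, so u increases.
∂F/∂v = 12v(v + 2)(v + 3); at v=2 this is 480, so v decreases.
The u-coordinate has no critical point in that direction and runs off to infinity.

diverges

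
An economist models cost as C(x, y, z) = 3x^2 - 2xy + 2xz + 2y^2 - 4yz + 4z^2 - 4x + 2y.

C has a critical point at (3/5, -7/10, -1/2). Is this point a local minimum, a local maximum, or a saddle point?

local minimum

The Hessian is constant: H = [[6, -2, 2], [-2, 4, -4], [2, -4, 8]].
Leading principal minors: Δ₁ = 6, Δ₂ = 20, Δ₃ = 80.
All leading minors are positive, so H is positive definite: a local minimum.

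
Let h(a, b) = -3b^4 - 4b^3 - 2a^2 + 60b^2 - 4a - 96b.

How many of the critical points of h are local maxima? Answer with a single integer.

2

h separates as a function of a plus a function of b, so ∇h=0 decouples.
∂h/∂a = -4(a + 1) = 0 at a ∈ {-1}; ∂h/∂b = -12(b - 2)(b - 1)(b + 4) = 0 at b ∈ {-4, 1, 2}.
The Hessian is diagonal: diag(h_aa, h_bb). Second derivatives: h_aa(-1)=-4; h_bb(-4)=-360, h_bb(1)=60, h_bb(2)=-72.
Local maxima occur where both diagonal entries negative: (-1, -4), (-1, 2). Count: 2.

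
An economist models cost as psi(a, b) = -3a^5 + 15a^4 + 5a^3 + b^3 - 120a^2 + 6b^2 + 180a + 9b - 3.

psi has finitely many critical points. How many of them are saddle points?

psi separates as a function of a plus a function of b, so ∇psi=0 decouples.
∂psi/∂a = -15(a - 3)(a - 2)(a - 1)(a + 2) = 0 at a ∈ {-2, 1, 2, 3}; ∂psi/∂b = 3(b + 1)(b + 3) = 0 at b ∈ {-3, -1}.
The Hessian is diagonal: diag(psi_aa, psi_bb). Second derivatives: psi_aa(-2)=900, psi_aa(1)=-90, psi_aa(2)=60, psi_aa(3)=-150; psi_bb(-3)=-6, psi_bb(-1)=6.
Saddle points occur where the two diagonal entries have opposite signs: (-2, -3), (1, -1), (2, -3), (3, -1). Count: 4.

4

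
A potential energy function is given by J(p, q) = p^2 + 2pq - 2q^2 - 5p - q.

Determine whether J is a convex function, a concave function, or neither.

J is quadratic, so its Hessian is the constant matrix H = [[2, 2], [2, -4]].
det(H) = -12, tr(H) = -2.
det(H) < 0, so H is indefinite: neither convex nor concave.

neither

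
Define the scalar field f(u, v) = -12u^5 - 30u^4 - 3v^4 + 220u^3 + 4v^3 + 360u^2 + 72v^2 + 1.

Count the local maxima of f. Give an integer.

f separates as a function of u plus a function of v, so ∇f=0 decouples.
∂f/∂u = -60u(u - 3)(u + 1)(u + 4) = 0 at u ∈ {-4, -1, 0, 3}; ∂f/∂v = -12v(v - 4)(v + 3) = 0 at v ∈ {-3, 0, 4}.
The Hessian is diagonal: diag(f_uu, f_vv). Second derivatives: f_uu(-4)=5040, f_uu(-1)=-720, f_uu(0)=720, f_uu(3)=-5040; f_vv(-3)=-252, f_vv(0)=144, f_vv(4)=-336.
Local maxima occur where both diagonal entries negative: (-1, -3), (-1, 4), (3, -3), (3, 4). Count: 4.

4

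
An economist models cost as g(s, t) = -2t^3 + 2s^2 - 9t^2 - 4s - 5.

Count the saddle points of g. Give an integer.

g separates as a function of s plus a function of t, so ∇g=0 decouples.
∂g/∂s = 4(s - 1) = 0 at s ∈ {1}; ∂g/∂t = -6t(t + 3) = 0 at t ∈ {-3, 0}.
The Hessian is diagonal: diag(g_ss, g_tt). Second derivatives: g_ss(1)=4; g_tt(-3)=18, g_tt(0)=-18.
Saddle points occur where the two diagonal entries have opposite signs: (1, 0). Count: 1.

1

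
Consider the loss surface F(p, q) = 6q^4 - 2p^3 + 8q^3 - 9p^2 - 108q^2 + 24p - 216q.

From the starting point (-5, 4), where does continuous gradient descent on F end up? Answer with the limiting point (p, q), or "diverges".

F is separable, so gradient descent decouples: p follows -∂F/∂p, q follows -∂F/∂q.
∂F/∂p = -6(p - 1)(p + 4); at p=-5 this is -36, so p increases.
∂F/∂q = 24(q - 3)(q + 1)(q + 3); at q=4 this is 840, so q decreases.
p converges to its nearest critical value -4 (a local min of the p-part); q converges to 3. The iterate converges to (-4, 3).

(-4, 3)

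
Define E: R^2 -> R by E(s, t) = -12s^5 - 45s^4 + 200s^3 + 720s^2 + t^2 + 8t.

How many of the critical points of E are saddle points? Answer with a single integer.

2

E separates as a function of s plus a function of t, so ∇E=0 decouples.
∂E/∂s = -60s(s - 3)(s + 2)(s + 4) = 0 at s ∈ {-4, -2, 0, 3}; ∂E/∂t = 2(t + 4) = 0 at t ∈ {-4}.
The Hessian is diagonal: diag(E_ss, E_tt). Second derivatives: E_ss(-4)=3360, E_ss(-2)=-1200, E_ss(0)=1440, E_ss(3)=-6300; E_tt(-4)=2.
Saddle points occur where the two diagonal entries have opposite signs: (-2, -4), (3, -4). Count: 2.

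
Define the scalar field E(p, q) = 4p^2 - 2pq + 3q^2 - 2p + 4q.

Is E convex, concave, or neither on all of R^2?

E is quadratic, so its Hessian is the constant matrix H = [[8, -2], [-2, 6]].
det(H) = 44, tr(H) = 14.
det(H) > 0 and tr(H) > 0, so H is positive definite everywhere: convex.

convex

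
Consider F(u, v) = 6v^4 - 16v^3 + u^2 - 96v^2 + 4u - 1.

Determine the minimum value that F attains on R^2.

F(u,v) separates as P(u) + Q(v) − 1, so its minimum is min P + min Q − 1.
P'(u) = 2u + 4 vanishes at u ∈ {-2}; Q'(v) = 24v(v - 4)(v + 2) vanishes at v ∈ {-2, 0, 4}.
Local minima of P (where P''>0): P(-2)=-4. Local minima of Q: Q(-2)=-160, Q(4)=-1024.
So the global minimum of F is P(-2) + Q(4) − 1 = -4 − 1024 − 1 = -1029, attained at (-2, 4).

-1029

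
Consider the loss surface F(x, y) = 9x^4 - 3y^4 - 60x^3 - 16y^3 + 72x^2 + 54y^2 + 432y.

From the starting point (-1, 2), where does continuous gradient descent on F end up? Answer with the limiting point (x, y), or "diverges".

(0, -3)

F is separable, so gradient descent decouples: x follows -∂F/∂x, y follows -∂F/∂y.
∂F/∂x = 36x(x - 4)(x - 1); at x=-1 this is -360, so x increases.
∂F/∂y = -12(y - 3)(y + 3)(y + 4); at y=2 this is 360, so y decreases.
x converges to its nearest critical value 0 (a local min of the x-part); y converges to -3. The iterate converges to (0, -3).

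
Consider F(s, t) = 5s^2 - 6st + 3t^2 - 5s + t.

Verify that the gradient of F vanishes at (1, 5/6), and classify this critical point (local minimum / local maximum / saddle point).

∇F = (10s - 6t - 5, -6s + 6t + 1); substituting (1, 5/6) gives ∇F = (0, 0), so (1, 5/6) is indeed a critical point.
The Hessian of F is constant: H = [[10, -6], [-6, 6]].
det(H) = 10·6 − (-6)² = 24.
det(H) > 0 and tr(H) = 16 > 0, so H is positive definite and the point is a local minimum.

local minimum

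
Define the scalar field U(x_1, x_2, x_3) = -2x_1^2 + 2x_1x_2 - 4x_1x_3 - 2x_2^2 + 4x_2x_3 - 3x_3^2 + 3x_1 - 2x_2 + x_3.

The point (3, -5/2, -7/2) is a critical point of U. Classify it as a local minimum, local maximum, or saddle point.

local maximum

The Hessian is constant: H = [[-4, 2, -4], [2, -4, 4], [-4, 4, -6]].
Leading principal minors: Δ₁ = -4, Δ₂ = 12, Δ₃ = -8.
The minors alternate sign starting negative (−, +, −), so H is negative definite: a local maximum.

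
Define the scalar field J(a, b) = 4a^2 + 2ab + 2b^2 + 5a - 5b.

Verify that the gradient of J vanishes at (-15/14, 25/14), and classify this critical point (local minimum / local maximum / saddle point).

∇J = (8a + 2b + 5, 2a + 4b - 5); substituting (-15/14, 25/14) gives ∇J = (0, 0), so (-15/14, 25/14) is indeed a critical point.
The Hessian of J is constant: H = [[8, 2], [2, 4]].
det(H) = 8·4 − 2² = 28.
det(H) > 0 and tr(H) = 12 > 0, so H is positive definite and the point is a local minimum.

local minimum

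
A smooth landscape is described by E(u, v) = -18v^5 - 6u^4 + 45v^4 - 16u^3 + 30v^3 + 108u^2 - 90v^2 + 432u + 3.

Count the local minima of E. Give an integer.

2

E separates as a function of u plus a function of v, so ∇E=0 decouples.
∂E/∂u = -24(u - 3)(u + 2)(u + 3) = 0 at u ∈ {-3, -2, 3}; ∂E/∂v = -90v(v - 2)(v - 1)(v + 1) = 0 at v ∈ {-1, 0, 1, 2}.
The Hessian is diagonal: diag(E_uu, E_vv). Second derivatives: E_uu(-3)=-144, E_uu(-2)=120, E_uu(3)=-720; E_vv(-1)=540, E_vv(0)=-180, E_vv(1)=180, E_vv(2)=-540.
Local minima occur where both diagonal entries positive: (-2, -1), (-2, 1). Count: 2.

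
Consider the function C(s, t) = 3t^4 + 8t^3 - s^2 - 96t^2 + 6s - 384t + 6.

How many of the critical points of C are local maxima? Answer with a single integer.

C separates as a function of s plus a function of t, so ∇C=0 decouples.
∂C/∂s = -2(s - 3) = 0 at s ∈ {3}; ∂C/∂t = 12(t - 4)(t + 2)(t + 4) = 0 at t ∈ {-4, -2, 4}.
The Hessian is diagonal: diag(C_ss, C_tt). Second derivatives: C_ss(3)=-2; C_tt(-4)=192, C_tt(-2)=-144, C_tt(4)=576.
Local maxima occur where both diagonal entries negative: (3, -2). Count: 1.

1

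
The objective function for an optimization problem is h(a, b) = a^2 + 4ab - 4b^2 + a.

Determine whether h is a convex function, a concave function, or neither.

h is quadratic, so its Hessian is the constant matrix H = [[2, 4], [4, -8]].
det(H) = -32, tr(H) = -6.
det(H) < 0, so H is indefinite: neither convex nor concave.

neither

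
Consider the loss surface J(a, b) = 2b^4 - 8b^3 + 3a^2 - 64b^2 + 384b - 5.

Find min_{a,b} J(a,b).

J(a,b) separates as P(a) + Q(b) − 5, so its minimum is min P + min Q − 5.
P'(a) = 6a vanishes at a ∈ {0}; Q'(b) = 8(b - 4)(b - 3)(b + 4) vanishes at b ∈ {-4, 3, 4}.
Local minima of P (where P''>0): P(0)=0. Local minima of Q: Q(-4)=-1536, Q(4)=512.
So the global minimum of J is P(0) + Q(-4) − 5 = 0 − 1536 − 5 = -1541, attained at (0, -4).

-1541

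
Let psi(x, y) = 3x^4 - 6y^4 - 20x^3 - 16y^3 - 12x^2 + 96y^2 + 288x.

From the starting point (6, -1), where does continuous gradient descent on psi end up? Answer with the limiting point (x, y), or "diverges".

(4, 0)

psi is separable, so gradient descent decouples: x follows -∂psi/∂x, y follows -∂psi/∂y.
∂psi/∂x = 12(x - 4)(x - 3)(x + 2); at x=6 this is 576, so x decreases.
∂psi/∂y = -24y(y - 2)(y + 4); at y=-1 this is -216, so y increases.
x converges to its nearest critical value 4 (a local min of the x-part); y converges to 0. The iterate converges to (4, 0).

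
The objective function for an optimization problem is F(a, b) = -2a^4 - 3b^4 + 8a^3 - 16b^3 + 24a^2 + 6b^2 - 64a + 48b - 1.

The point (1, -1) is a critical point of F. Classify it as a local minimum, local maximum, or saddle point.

local minimum

The mixed partial ∂²F/∂a∂b is 0, so the Hessian at any point is diag(F_aa, F_bb) = diag(24(-a^2 + 2a + 2), 12(-3b^2 - 8b + 1)).
At (1, -1): H = diag(72, 72).
Both eigenvalues are positive, so H is positive definite: a local minimum.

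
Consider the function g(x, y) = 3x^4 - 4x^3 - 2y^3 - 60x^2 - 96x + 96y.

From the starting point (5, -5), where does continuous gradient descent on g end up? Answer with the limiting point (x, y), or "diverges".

g is separable, so gradient descent decouples: x follows -∂g/∂x, y follows -∂g/∂y.
∂g/∂x = 12(x - 4)(x + 1)(x + 2); at x=5 this is 504, so x decreases.
∂g/∂y = -6(y - 4)(y + 4); at y=-5 this is -54, so y increases.
x converges to its nearest critical value 4 (a local min of the x-part); y converges to -4. The iterate converges to (4, -4).

(4, -4)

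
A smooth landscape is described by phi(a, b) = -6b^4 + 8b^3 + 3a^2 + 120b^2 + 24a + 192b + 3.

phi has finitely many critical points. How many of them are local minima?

1

phi separates as a function of a plus a function of b, so ∇phi=0 decouples.
∂phi/∂a = 6(a + 4) = 0 at a ∈ {-4}; ∂phi/∂b = -24(b - 4)(b + 1)(b + 2) = 0 at b ∈ {-2, -1, 4}.
The Hessian is diagonal: diag(phi_aa, phi_bb). Second derivatives: phi_aa(-4)=6; phi_bb(-2)=-144, phi_bb(-1)=120, phi_bb(4)=-720.
Local minima occur where both diagonal entries positive: (-4, -1). Count: 1.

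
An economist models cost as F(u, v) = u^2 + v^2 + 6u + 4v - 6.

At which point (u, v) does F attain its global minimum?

F(u,v) separates as P(u) + Q(v) − 6, so its minimum is min P + min Q − 6.
P'(u) = 2u + 6 vanishes at u ∈ {-3}; Q'(v) = 2v + 4 vanishes at v ∈ {-2}.
Local minima of P (where P''>0): P(-3)=-9. Local minima of Q: Q(-2)=-4.
So the global minimum of F is P(-3) + Q(-2) − 6 = -9 − 4 − 6 = -19, attained at (-3, -2).

(-3, -2)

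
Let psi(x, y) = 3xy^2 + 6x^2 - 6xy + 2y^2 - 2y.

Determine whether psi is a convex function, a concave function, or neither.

The term 3xy^2 is cubic, so the Hessian is not constant.
∂²psi/∂y² = 6x + 4, which takes both signs as x varies (negative for sufficiently negative x). A diagonal entry of the Hessian changing sign means the Hessian is neither positive- nor negative-semidefinite on all of R^2.

neither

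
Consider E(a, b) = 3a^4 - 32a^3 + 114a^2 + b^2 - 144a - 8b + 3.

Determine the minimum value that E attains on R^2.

E(a,b) separates as P(a) + Q(b) + 3, so its minimum is min P + min Q + 3.
P'(a) = 12(a - 4)(a - 3)(a - 1) vanishes at a ∈ {1, 3, 4}; Q'(b) = 2b - 8 vanishes at b ∈ {4}.
Local minima of P (where P''>0): P(1)=-59, P(4)=-32. Local minima of Q: Q(4)=-16.
So the global minimum of E is P(1) + Q(4) + 3 = -59 − 16 + 3 = -72, attained at (1, 4).

-72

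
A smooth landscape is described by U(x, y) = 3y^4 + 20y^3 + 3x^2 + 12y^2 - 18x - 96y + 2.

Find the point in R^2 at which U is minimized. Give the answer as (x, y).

U(x,y) separates as P(x) + Q(y) + 2, so its minimum is min P + min Q + 2.
P'(x) = 6x - 18 vanishes at x ∈ {3}; Q'(y) = 12(y - 1)(y + 2)(y + 4) vanishes at y ∈ {-4, -2, 1}.
Local minima of P (where P''>0): P(3)=-27. Local minima of Q: Q(-4)=64, Q(1)=-61.
So the global minimum of U is P(3) + Q(1) + 2 = -27 − 61 + 2 = -86, attained at (3, 1).

(3, 1)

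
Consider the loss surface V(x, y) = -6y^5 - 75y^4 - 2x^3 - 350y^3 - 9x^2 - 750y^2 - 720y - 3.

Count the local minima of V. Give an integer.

2

V separates as a function of x plus a function of y, so ∇V=0 decouples.
∂V/∂x = -6x(x + 3) = 0 at x ∈ {-3, 0}; ∂V/∂y = -30(y + 1)(y + 2)(y + 3)(y + 4) = 0 at y ∈ {-4, -3, -2, -1}.
The Hessian is diagonal: diag(V_xx, V_yy). Second derivatives: V_xx(-3)=18, V_xx(0)=-18; V_yy(-4)=180, V_yy(-3)=-60, V_yy(-2)=60, V_yy(-1)=-180.
Local minima occur where both diagonal entries positive: (-3, -4), (-3, -2). Count: 2.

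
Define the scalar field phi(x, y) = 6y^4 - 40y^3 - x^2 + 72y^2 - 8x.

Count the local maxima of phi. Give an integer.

phi separates as a function of x plus a function of y, so ∇phi=0 decouples.
∂phi/∂x = -2(x + 4) = 0 at x ∈ {-4}; ∂phi/∂y = 24y(y - 3)(y - 2) = 0 at y ∈ {0, 2, 3}.
The Hessian is diagonal: diag(phi_xx, phi_yy). Second derivatives: phi_xx(-4)=-2; phi_yy(0)=144, phi_yy(2)=-48, phi_yy(3)=72.
Local maxima occur where both diagonal entries negative: (-4, 2). Count: 1.

1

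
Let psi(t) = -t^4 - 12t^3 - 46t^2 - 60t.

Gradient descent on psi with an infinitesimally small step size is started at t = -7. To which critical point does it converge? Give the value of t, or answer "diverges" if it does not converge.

psi'(t) = -4(t + 1)(t + 3)(t + 5), so psi'(-7) = 192.
Gradient descent moves in the -psi' direction, i.e. t is decreasing.
There is no critical point below t=-7, and psi' keeps the same sign, so the iterate runs off to −∞.

diverges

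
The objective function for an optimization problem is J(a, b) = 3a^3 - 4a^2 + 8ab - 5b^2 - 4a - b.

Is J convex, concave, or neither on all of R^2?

The term 3a^3 is cubic, so the Hessian is not constant.
∂²J/∂a² = 18a - 8, which takes both signs as a varies (negative for sufficiently negative a). A diagonal entry of the Hessian changing sign means the Hessian is neither positive- nor negative-semidefinite on all of R^2.

neither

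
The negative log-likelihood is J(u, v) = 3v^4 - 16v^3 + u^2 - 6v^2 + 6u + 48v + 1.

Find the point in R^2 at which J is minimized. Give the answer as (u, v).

J(u,v) separates as P(u) + Q(v) + 1, so its minimum is min P + min Q + 1.
P'(u) = 2u + 6 vanishes at u ∈ {-3}; Q'(v) = 12(v - 4)(v - 1)(v + 1) vanishes at v ∈ {-1, 1, 4}.
Local minima of P (where P''>0): P(-3)=-9. Local minima of Q: Q(-1)=-35, Q(4)=-160.
So the global minimum of J is P(-3) + Q(4) + 1 = -9 − 160 + 1 = -168, attained at (-3, 4).

(-3, 4)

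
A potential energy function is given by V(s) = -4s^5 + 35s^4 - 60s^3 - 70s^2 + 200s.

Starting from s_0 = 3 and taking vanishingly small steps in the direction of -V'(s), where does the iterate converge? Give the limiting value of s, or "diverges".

2

V'(s) = -20(s - 5)(s - 2)(s - 1)(s + 1), so V'(3) = 320.
Gradient descent moves in the -V' direction, i.e. s is decreasing.
The nearest critical point in that direction is s = 2, where V'' = 180 > 0 (a local minimum). The iterate converges there.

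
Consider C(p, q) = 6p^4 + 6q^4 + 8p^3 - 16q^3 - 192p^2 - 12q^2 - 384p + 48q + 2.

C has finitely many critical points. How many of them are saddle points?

C separates as a function of p plus a function of q, so ∇C=0 decouples.
∂C/∂p = 24(p - 4)(p + 1)(p + 4) = 0 at p ∈ {-4, -1, 4}; ∂C/∂q = 24(q - 2)(q - 1)(q + 1) = 0 at q ∈ {-1, 1, 2}.
The Hessian is diagonal: diag(C_pp, C_qq). Second derivatives: C_pp(-4)=576, C_pp(-1)=-360, C_pp(4)=960; C_qq(-1)=144, C_qq(1)=-48, C_qq(2)=72.
Saddle points occur where the two diagonal entries have opposite signs: (-4, 1), (-1, -1), (-1, 2), (4, 1). Count: 4.

4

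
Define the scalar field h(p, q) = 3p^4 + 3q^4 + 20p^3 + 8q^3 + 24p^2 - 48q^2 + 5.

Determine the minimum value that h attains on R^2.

h(p,q) separates as A(p) + B(q) + 5, so its minimum is min A + min B + 5.
A'(p) = 12p(p + 1)(p + 4) vanishes at p ∈ {-4, -1, 0}; B'(q) = 12q(q - 2)(q + 4) vanishes at q ∈ {-4, 0, 2}.
Local minima of A (where A''>0): A(-4)=-128, A(0)=0. Local minima of B: B(-4)=-512, B(2)=-80.
So the global minimum of h is A(-4) + B(-4) + 5 = -128 − 512 + 5 = -635, attained at (-4, -4).

-635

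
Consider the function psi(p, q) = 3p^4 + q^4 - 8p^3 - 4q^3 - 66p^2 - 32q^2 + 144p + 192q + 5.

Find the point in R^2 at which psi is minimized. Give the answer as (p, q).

(-3, -4)

psi(p,q) separates as A(p) + B(q) + 5, so its minimum is min A + min B + 5.
A'(p) = 12(p - 4)(p - 1)(p + 3) vanishes at p ∈ {-3, 1, 4}; B'(q) = 4(q - 4)(q - 3)(q + 4) vanishes at q ∈ {-4, 3, 4}.
Local minima of A (where A''>0): A(-3)=-567, A(4)=-224. Local minima of B: B(-4)=-768, B(4)=256.
So the global minimum of psi is A(-3) + B(-4) + 5 = -567 − 768 + 5 = -1330, attained at (-3, -4).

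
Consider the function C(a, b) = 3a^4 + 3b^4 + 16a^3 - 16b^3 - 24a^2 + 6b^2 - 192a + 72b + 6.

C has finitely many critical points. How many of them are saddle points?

C separates as a function of a plus a function of b, so ∇C=0 decouples.
∂C/∂a = 12(a - 2)(a + 2)(a + 4) = 0 at a ∈ {-4, -2, 2}; ∂C/∂b = 12(b - 3)(b - 2)(b + 1) = 0 at b ∈ {-1, 2, 3}.
The Hessian is diagonal: diag(C_aa, C_bb). Second derivatives: C_aa(-4)=144, C_aa(-2)=-96, C_aa(2)=288; C_bb(-1)=144, C_bb(2)=-36, C_bb(3)=48.
Saddle points occur where the two diagonal entries have opposite signs: (-4, 2), (-2, -1), (-2, 3), (2, 2). Count: 4.

4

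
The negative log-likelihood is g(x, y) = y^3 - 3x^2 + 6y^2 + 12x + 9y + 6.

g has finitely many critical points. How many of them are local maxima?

1

g separates as a function of x plus a function of y, so ∇g=0 decouples.
∂g/∂x = -6(x - 2) = 0 at x ∈ {2}; ∂g/∂y = 3(y + 1)(y + 3) = 0 at y ∈ {-3, -1}.
The Hessian is diagonal: diag(g_xx, g_yy). Second derivatives: g_xx(2)=-6; g_yy(-3)=-6, g_yy(-1)=6.
Local maxima occur where both diagonal entries negative: (2, -3). Count: 1.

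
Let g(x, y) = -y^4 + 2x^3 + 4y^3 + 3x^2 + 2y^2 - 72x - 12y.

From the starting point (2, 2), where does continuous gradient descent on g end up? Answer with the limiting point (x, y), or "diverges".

g is separable, so gradient descent decouples: x follows -∂g/∂x, y follows -∂g/∂y.
∂g/∂x = 6(x - 3)(x + 4); at x=2 this is -36, so x increases.
∂g/∂y = -4(y - 3)(y - 1)(y + 1); at y=2 this is 12, so y decreases.
x converges to its nearest critical value 3 (a local min of the x-part); y converges to 1. The iterate converges to (3, 1).

(3, 1)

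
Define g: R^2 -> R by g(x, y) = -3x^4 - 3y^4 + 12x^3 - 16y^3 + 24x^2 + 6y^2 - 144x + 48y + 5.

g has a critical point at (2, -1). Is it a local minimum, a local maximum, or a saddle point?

The mixed partial ∂²g/∂x∂y is 0, so the Hessian at any point is diag(g_xx, g_yy) = diag(12(-3x^2 + 6x + 4), 12(-3y^2 - 8y + 1)).
At (2, -1): H = diag(48, 72).
Both eigenvalues are positive, so H is positive definite: a local minimum.

local minimum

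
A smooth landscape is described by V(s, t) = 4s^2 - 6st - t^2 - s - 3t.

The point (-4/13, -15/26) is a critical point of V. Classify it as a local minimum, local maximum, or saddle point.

saddle point

The Hessian of V is constant: H = [[8, -6], [-6, -2]].
det(H) = 8·(-2) − (-6)² = -52.
Since det(H) < 0, H is indefinite and the critical point is a saddle point.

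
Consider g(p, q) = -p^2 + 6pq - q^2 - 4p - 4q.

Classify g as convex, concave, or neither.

g is quadratic, so its Hessian is the constant matrix H = [[-2, 6], [6, -2]].
det(H) = -32, tr(H) = -4.
det(H) < 0, so H is indefinite: neither convex nor concave.

neither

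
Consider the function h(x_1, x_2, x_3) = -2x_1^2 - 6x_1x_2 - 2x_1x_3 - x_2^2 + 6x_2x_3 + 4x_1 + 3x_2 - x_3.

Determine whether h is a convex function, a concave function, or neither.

neither

h is quadratic, so its Hessian is the constant matrix H = [[-4, -6, -2], [-6, -2, 6], [-2, 6, 0]].
Leading principal minors: -4, -28, 296.
Neither pattern holds ⇒ H is indefinite ⇒ neither convex nor concave.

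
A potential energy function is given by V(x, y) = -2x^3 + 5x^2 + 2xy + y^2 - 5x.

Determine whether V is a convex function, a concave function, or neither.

neither

The term -2x^3 is cubic, so the Hessian is not constant.
∂²V/∂x² = -12x + 10, which takes both signs as x varies (negative for sufficiently large x). A diagonal entry of the Hessian changing sign means the Hessian is neither positive- nor negative-semidefinite on all of R^2.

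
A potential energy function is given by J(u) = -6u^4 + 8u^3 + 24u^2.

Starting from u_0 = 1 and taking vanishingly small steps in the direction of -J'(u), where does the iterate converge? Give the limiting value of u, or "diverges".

J'(u) = -24u(u - 2)(u + 1), so J'(1) = 48.
Gradient descent moves in the -J' direction, i.e. u is decreasing.
The nearest critical point in that direction is u = 0, where J'' = 48 > 0 (a local minimum). The iterate converges there.

0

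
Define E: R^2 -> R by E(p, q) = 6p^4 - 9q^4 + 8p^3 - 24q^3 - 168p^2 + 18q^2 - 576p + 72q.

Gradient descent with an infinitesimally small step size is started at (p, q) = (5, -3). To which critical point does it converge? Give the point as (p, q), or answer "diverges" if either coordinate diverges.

diverges

E is separable, so gradient descent decouples: p follows -∂E/∂p, q follows -∂E/∂q.
∂E/∂p = 24(p - 4)(p + 2)(p + 3); at p=5 this is 1344, so p decreases.
∂E/∂q = -36(q - 1)(q + 1)(q + 2); at q=-3 this is 288, so q decreases.
The q-coordinate has no critical point in that direction and runs off to infinity.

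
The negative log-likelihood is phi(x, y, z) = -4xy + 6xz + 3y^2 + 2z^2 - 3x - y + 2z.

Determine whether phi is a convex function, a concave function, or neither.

phi is quadratic, so its Hessian is the constant matrix H = [[0, -4, 6], [-4, 6, 0], [6, 0, 4]].
Leading principal minors: 0, -16, -280.
Neither pattern holds ⇒ H is indefinite ⇒ neither convex nor concave.

neither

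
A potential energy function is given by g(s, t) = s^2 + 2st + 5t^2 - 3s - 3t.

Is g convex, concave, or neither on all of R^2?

convex

g is quadratic, so its Hessian is the constant matrix H = [[2, 2], [2, 10]].
det(H) = 16, tr(H) = 12.
det(H) > 0 and tr(H) > 0, so H is positive definite everywhere: convex.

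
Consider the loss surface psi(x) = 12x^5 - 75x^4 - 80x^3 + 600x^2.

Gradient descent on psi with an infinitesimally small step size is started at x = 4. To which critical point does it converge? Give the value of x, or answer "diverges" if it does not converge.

5

psi'(x) = 60x(x - 5)(x - 2)(x + 2), so psi'(4) = -2880.
Gradient descent moves in the -psi' direction, i.e. x is increasing.
The nearest critical point in that direction is x = 5, where psi'' = 6300 > 0 (a local minimum). The iterate converges there.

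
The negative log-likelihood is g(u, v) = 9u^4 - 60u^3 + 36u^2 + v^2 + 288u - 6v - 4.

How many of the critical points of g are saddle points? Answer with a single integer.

g separates as a function of u plus a function of v, so ∇g=0 decouples.
∂g/∂u = 36(u - 4)(u - 2)(u + 1) = 0 at u ∈ {-1, 2, 4}; ∂g/∂v = 2(v - 3) = 0 at v ∈ {3}.
The Hessian is diagonal: diag(g_uu, g_vv). Second derivatives: g_uu(-1)=540, g_uu(2)=-216, g_uu(4)=360; g_vv(3)=2.
Saddle points occur where the two diagonal entries have opposite signs: (2, 3). Count: 1.

1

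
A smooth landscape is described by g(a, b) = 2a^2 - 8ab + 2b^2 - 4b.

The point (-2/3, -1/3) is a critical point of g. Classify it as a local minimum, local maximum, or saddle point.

saddle point

The Hessian of g is constant: H = [[4, -8], [-8, 4]].
det(H) = 4·4 − (-8)² = -48.
Since det(H) < 0, H is indefinite and the critical point is a saddle point.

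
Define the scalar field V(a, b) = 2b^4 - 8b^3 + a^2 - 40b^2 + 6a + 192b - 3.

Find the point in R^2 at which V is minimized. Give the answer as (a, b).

(-3, -3)

V(a,b) separates as P(a) + Q(b) − 3, so its minimum is min P + min Q − 3.
P'(a) = 2a + 6 vanishes at a ∈ {-3}; Q'(b) = 8(b - 4)(b - 2)(b + 3) vanishes at b ∈ {-3, 2, 4}.
Local minima of P (where P''>0): P(-3)=-9. Local minima of Q: Q(-3)=-558, Q(4)=128.
So the global minimum of V is P(-3) + Q(-3) − 3 = -9 − 558 − 3 = -570, attained at (-3, -3).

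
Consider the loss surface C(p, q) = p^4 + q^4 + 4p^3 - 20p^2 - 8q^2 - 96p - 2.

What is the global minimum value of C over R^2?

-297

C(p,q) separates as A(p) + B(q) − 2, so its minimum is min A + min B − 2.
A'(p) = 4(p - 3)(p + 2)(p + 4) vanishes at p ∈ {-4, -2, 3}; B'(q) = 4q(q - 2)(q + 2) vanishes at q ∈ {-2, 0, 2}.
Local minima of A (where A''>0): A(-4)=64, A(3)=-279. Local minima of B: B(-2)=-16, B(2)=-16.
So the global minimum of C is A(3) + B(-2) − 2 = -279 − 16 − 2 = -297, attained at (3, -2).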